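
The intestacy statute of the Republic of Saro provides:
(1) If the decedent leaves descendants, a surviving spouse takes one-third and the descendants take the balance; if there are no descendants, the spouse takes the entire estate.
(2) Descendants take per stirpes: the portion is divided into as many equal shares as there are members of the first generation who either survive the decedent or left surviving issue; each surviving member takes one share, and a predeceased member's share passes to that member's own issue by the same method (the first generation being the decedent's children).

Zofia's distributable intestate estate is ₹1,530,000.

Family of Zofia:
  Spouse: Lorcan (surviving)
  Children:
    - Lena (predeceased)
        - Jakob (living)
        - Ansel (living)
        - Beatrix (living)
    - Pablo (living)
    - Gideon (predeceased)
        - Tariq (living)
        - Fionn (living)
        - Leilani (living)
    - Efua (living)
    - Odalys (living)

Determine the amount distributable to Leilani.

Lorcan takes one-third of ₹1,530,000 = ₹510,000. The remaining ₹1,020,000 passes to the descendants.
The descendants' portion (₹1,020,000) is divided into 5 shares of ₹204,000: Pablo, Efua, and Odalys each take ₹204,000; Lena's ₹204,000 share passes to Lena's issue; Gideon's ₹204,000 share passes to Gideon's issue.
Lena's share (₹204,000) is divided into 3 shares of ₹68,000: Jakob, Ansel, and Beatrix each take ₹68,000.
Gideon's share (₹204,000) is divided into 3 shares of ₹68,000: Tariq, Fionn, and Leilani each take ₹68,000.

Leilani receives ₹68,000.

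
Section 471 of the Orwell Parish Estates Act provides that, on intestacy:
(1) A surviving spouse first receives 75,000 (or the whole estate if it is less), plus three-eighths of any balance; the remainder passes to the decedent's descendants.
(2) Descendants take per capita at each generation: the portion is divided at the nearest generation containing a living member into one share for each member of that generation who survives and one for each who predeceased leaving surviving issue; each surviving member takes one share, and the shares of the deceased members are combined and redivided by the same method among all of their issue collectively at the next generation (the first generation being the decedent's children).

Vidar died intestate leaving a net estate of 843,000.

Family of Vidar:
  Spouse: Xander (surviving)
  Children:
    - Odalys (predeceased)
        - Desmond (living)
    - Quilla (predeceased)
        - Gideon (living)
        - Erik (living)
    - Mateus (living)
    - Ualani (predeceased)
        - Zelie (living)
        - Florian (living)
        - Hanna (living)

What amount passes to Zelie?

Zelie receives 60,000.

Xander first takes 75,000, leaving a balance of 768,000. Xander then takes three-eighths of the balance (288,000), for a total of 363,000. The remaining 480,000 passes to the descendants.
The descendants' portion (480,000) is divided at the children's generation into 4 shares of 120,000. Mateus takes 120,000. The 3 shares of the deceased (Odalys, Quilla, and Ualani) are combined into a pool of 360,000.
That pool (360,000) is divided at the grandchildren's generation equally among Desmond, Gideon, Erik, Zelie, Florian, and Hanna: 60,000 each.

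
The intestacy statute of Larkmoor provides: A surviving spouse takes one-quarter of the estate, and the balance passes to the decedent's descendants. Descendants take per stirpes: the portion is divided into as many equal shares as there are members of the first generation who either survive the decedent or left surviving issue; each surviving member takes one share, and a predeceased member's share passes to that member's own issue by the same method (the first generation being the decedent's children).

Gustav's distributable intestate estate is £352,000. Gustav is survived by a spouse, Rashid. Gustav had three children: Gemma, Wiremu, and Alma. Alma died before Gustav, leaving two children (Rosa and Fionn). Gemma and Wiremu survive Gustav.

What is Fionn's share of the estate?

Fionn receives £44,000.

Rashid takes one-quarter of £352,000 = £88,000. The remaining £264,000 passes to the descendants.
The descendants' portion (£264,000) is divided into 3 shares of £88,000: Gemma and Wiremu each take £88,000; Alma's £88,000 share passes to Alma's issue.
Alma's share (£88,000) is divided into 2 shares of £44,000: Rosa and Fionn each take £44,000.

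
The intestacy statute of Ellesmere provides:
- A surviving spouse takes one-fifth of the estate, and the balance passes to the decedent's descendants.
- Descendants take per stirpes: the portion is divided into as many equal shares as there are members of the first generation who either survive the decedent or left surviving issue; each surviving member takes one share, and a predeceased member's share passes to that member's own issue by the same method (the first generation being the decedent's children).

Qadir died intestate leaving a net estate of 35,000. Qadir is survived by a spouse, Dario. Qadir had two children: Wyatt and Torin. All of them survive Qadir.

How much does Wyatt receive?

Dario takes one-fifth of 35,000 = 7,000. The remaining 28,000 passes to the descendants.
The descendants' portion (28,000) is divided into 2 shares of 14,000: Wyatt and Torin each take 14,000.

Wyatt receives 14,000.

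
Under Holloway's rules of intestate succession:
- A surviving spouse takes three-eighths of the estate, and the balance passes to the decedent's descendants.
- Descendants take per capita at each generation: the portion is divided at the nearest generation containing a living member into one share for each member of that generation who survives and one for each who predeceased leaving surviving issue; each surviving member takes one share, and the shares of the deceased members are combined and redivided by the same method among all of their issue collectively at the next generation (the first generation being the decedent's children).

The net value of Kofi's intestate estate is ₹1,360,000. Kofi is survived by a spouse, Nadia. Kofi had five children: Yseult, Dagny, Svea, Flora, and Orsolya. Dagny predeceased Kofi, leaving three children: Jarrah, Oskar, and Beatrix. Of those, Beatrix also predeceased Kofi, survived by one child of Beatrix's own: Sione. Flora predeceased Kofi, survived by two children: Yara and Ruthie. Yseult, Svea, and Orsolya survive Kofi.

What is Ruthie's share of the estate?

Nadia takes three-eighths of ₹1,360,000 = ₹510,000. The remaining ₹850,000 passes to the descendants.
The descendants' portion (₹850,000) is divided at the children's generation into 5 shares of ₹170,000. Yseult, Svea, and Orsolya each take ₹170,000. The 2 shares of the deceased (Dagny and Flora) are combined into a pool of ₹340,000.
That pool (₹340,000) is divided at the grandchildren's generation into 5 shares of ₹68,000. Jarrah, Oskar, Yara, and Ruthie each take ₹68,000. The remaining share for the deceased Beatrix (₹68,000) is carried to the next generation.
That pool (₹68,000) passes entirely to Sione, the sole taker at the great-grandchildren's generation.

Ruthie receives ₹68,000.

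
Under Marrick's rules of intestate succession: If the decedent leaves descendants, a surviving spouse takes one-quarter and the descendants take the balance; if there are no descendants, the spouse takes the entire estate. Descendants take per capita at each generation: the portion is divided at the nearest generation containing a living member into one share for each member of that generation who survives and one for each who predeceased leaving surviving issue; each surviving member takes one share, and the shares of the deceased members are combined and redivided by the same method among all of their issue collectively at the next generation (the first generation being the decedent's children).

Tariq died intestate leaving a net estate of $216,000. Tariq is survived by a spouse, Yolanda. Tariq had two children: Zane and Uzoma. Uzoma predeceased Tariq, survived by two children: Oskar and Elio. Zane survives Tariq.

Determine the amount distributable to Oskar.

Oskar receives $40,500.

Yolanda takes one-quarter of $216,000 = $54,000. The remaining $162,000 passes to the descendants.
The descendants' portion ($162,000) is divided at the children's generation into 2 shares of $81,000. Zane takes $81,000. The remaining share for the deceased Uzoma ($81,000) is carried to the next generation.
That pool ($81,000) is divided at the grandchildren's generation equally among Oskar and Elio: $40,500 each.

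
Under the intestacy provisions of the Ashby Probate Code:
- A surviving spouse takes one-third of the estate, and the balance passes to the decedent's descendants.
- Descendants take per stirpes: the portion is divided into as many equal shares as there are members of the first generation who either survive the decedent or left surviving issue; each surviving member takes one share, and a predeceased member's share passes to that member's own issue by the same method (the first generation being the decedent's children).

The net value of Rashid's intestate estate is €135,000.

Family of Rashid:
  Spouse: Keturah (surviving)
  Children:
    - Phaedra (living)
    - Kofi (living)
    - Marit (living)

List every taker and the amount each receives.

Keturah takes one-third of €135,000 = €45,000. The remaining €90,000 passes to the descendants.
The descendants' portion (€90,000) is divided into 3 shares of €30,000: Phaedra, Kofi, and Marit each take €30,000.

Keturah: €45,000; Phaedra: €30,000; Kofi: €30,000; Marit: €30,000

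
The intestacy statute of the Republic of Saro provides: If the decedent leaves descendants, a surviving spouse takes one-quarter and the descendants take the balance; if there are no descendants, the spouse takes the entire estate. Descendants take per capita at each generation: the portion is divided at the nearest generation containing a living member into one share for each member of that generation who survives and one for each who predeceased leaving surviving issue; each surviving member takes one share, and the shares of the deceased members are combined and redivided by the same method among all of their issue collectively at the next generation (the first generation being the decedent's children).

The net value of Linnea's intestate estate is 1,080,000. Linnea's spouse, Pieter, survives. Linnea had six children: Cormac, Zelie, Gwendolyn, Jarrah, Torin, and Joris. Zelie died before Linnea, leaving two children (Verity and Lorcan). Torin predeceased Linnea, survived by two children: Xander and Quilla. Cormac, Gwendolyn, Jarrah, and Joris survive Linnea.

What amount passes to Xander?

Pieter takes one-quarter of 1,080,000 = 270,000. The remaining 810,000 passes to the descendants.
The descendants' portion (810,000) is divided at the children's generation into 6 shares of 135,000. Cormac, Gwendolyn, Jarrah, and Joris each take 135,000. The 2 shares of the deceased (Zelie and Torin) are combined into a pool of 270,000.
That pool (270,000) is divided at the grandchildren's generation equally among Verity, Lorcan, Xander, and Quilla: 67,500 each.

Xander receives 67,500.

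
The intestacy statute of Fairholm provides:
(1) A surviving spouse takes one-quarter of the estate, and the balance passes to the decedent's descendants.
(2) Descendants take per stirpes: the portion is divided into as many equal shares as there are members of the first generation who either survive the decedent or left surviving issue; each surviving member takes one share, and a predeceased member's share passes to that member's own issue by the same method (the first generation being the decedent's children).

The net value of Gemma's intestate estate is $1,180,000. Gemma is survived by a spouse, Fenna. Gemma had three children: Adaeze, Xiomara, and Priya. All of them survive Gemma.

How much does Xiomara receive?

Fenna takes one-quarter of $1,180,000 = $295,000. The remaining $885,000 passes to the descendants.
The descendants' portion ($885,000) is divided into 3 shares of $295,000: Adaeze, Xiomara, and Priya each take $295,000.

Xiomara receives $295,000.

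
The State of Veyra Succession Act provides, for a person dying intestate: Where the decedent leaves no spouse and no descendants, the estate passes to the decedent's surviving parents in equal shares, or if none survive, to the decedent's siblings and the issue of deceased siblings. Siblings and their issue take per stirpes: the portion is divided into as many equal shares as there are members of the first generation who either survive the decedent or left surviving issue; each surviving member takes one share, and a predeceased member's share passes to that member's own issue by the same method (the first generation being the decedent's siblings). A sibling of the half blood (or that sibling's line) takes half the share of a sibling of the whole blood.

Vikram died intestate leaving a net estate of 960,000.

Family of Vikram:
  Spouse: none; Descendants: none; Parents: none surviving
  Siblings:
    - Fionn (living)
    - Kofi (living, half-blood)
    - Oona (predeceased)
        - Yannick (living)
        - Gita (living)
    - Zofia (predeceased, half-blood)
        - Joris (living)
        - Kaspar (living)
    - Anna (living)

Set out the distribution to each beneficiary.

Fionn: 240,000; Kofi: 120,000; Yannick: 120,000; Gita: 120,000; Joris: 60,000; Kaspar: 60,000; Anna: 240,000

The entire 960,000 passes to the siblings and their issue.
Counting each half-blood sibling's line as half a unit, there are 4 units in 960,000, so one unit is 240,000. Whole-blood lines (Fionn, Oona, and Anna) take 240,000 each; half-blood lines (Kofi and Zofia) take 120,000 each.
Oona's share (240,000) is divided into 2 shares of 120,000: Yannick and Gita each take 120,000.
Zofia's share (120,000) is divided into 2 shares of 60,000: Joris and Kaspar each take 60,000.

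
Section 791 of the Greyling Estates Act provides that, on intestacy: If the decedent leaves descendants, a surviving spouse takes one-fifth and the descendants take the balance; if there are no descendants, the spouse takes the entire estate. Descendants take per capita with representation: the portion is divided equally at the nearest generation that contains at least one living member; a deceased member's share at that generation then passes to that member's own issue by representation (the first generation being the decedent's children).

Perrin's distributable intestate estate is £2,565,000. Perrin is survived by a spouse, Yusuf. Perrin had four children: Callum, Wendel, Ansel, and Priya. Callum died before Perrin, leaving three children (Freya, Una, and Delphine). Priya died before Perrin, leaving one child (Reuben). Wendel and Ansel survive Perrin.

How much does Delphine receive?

Delphine receives £171,000.

Yusuf takes one-fifth of £2,565,000 = £513,000. The remaining £2,052,000 passes to the descendants.
The descendants' portion (£2,052,000) is divided into 4 shares of £513,000: Wendel and Ansel each take £513,000; Callum's £513,000 share passes to Callum's issue; Priya's £513,000 share passes to Priya's issue.
Callum's share (£513,000) is divided into 3 shares of £171,000: Freya, Una, and Delphine each take £171,000.
Priya's share (£513,000) passes entirely to Reuben.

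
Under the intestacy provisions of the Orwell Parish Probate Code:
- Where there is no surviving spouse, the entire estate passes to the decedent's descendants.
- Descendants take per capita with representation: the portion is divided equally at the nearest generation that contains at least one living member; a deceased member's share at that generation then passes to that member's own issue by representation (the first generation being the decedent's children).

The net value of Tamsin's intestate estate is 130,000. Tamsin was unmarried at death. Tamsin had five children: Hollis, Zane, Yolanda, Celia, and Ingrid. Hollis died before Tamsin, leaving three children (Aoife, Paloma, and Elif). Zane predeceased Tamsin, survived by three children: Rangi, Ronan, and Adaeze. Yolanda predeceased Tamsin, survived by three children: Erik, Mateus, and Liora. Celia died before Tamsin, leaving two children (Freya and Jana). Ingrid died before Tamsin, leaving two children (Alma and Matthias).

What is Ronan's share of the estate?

The entire 130,000 passes to the descendants.
No child survives, so the initial division is made at the grandchildren's generation.
That amount (130,000) is divided into 13 shares of 10,000: Aoife, Paloma, Elif, Rangi, Ronan, Adaeze, Erik, Mateus, Liora, Freya, Jana, Alma, and Matthias each take 10,000.

Ronan receives 10,000.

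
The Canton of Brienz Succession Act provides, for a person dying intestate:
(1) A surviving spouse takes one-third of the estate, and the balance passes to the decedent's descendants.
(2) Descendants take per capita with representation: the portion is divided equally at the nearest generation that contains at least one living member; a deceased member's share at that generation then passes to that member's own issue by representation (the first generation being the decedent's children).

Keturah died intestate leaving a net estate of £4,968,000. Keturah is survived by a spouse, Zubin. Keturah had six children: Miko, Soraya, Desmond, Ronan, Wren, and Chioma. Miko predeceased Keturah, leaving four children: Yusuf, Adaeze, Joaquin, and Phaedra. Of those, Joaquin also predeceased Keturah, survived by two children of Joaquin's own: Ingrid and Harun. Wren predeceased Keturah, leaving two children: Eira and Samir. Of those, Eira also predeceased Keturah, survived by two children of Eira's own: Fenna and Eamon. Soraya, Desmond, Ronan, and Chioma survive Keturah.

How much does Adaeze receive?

Zubin takes one-third of £4,968,000 = £1,656,000. The remaining £3,312,000 passes to the descendants.
The descendants' portion (£3,312,000) is divided into 6 shares of £552,000: Soraya, Desmond, Ronan, and Chioma each take £552,000; Miko's £552,000 share passes to Miko's issue; Wren's £552,000 share passes to Wren's issue.
Miko's share (£552,000) is divided into 4 shares of £138,000: Yusuf, Adaeze, and Phaedra each take £138,000; Joaquin's £138,000 share passes to Joaquin's issue.
Joaquin's share (£138,000) is divided into 2 shares of £69,000: Ingrid and Harun each take £69,000.
Wren's share (£552,000) is divided into 2 shares of £276,000: Samir takes £276,000; Eira's £276,000 share passes to Eira's issue.
Eira's share (£276,000) is divided into 2 shares of £138,000: Fenna and Eamon each take £138,000.

Adaeze receives £138,000.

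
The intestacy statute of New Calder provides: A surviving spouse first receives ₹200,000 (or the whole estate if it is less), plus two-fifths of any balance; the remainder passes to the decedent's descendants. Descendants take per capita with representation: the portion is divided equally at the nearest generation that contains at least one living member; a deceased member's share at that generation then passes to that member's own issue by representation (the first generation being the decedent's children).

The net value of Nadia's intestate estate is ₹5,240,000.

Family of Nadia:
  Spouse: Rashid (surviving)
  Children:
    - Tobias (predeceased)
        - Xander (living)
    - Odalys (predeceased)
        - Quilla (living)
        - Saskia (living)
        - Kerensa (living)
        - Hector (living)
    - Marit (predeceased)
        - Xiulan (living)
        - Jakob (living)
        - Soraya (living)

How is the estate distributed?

Rashid: ₹2,216,000; Xander: ₹378,000; Quilla: ₹378,000; Saskia: ₹378,000; Kerensa: ₹378,000; Hector: ₹378,000; Xiulan: ₹378,000; Jakob: ₹378,000; Soraya: ₹378,000

Rashid first takes ₹200,000, leaving a balance of ₹5,040,000. Rashid then takes two-fifths of the balance (₹2,016,000), for a total of ₹2,216,000. The remaining ₹3,024,000 passes to the descendants.
No child survives, so the initial division is made at the grandchildren's generation.
The descendants' portion (₹3,024,000) is divided into 8 shares of ₹378,000: Xander, Quilla, Saskia, Kerensa, Hector, Xiulan, Jakob, and Soraya each take ₹378,000.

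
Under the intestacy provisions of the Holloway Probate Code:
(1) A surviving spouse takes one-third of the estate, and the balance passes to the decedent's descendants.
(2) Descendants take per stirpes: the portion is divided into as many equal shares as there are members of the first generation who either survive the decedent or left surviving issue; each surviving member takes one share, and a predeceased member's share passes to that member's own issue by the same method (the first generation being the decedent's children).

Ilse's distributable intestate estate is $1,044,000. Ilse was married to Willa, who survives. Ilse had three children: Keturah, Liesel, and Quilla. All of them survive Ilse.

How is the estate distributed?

Willa takes one-third of $1,044,000 = $348,000. The remaining $696,000 passes to the descendants.
The descendants' portion ($696,000) is divided into 3 shares of $232,000: Keturah, Liesel, and Quilla each take $232,000.

Willa: $348,000; Keturah: $232,000; Liesel: $232,000; Quilla: $232,000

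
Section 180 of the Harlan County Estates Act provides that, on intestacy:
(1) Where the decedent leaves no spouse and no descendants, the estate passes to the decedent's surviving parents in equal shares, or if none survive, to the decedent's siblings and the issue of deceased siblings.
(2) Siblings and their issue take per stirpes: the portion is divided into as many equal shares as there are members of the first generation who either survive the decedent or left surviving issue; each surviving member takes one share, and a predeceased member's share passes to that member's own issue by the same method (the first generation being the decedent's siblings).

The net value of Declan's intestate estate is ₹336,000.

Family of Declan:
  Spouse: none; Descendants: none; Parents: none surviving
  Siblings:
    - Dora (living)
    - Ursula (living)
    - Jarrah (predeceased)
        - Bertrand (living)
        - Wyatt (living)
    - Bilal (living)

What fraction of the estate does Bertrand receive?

Bertrand receives 1/8 of the estate.

The entire ₹336,000 passes to the siblings and their issue.
That amount (₹336,000) is divided into 4 shares of ₹84,000: Dora, Ursula, and Bilal each take ₹84,000; Jarrah's ₹84,000 share passes to Jarrah's issue.
Jarrah's share (₹84,000) is divided into 2 shares of ₹42,000: Bertrand and Wyatt each take ₹42,000.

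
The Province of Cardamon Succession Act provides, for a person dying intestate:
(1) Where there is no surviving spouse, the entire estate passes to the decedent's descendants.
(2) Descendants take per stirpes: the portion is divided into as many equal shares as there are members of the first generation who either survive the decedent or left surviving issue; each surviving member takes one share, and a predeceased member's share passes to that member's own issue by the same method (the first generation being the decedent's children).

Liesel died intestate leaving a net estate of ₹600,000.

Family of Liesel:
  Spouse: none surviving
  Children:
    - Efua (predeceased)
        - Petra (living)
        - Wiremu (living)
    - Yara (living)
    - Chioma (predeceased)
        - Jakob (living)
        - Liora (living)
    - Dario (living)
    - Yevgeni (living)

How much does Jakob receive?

The entire ₹600,000 passes to the descendants.
That amount (₹600,000) is divided into 5 shares of ₹120,000: Yara, Dario, and Yevgeni each take ₹120,000; Efua's ₹120,000 share passes to Efua's issue; Chioma's ₹120,000 share passes to Chioma's issue.
Efua's share (₹120,000) is divided into 2 shares of ₹60,000: Petra and Wiremu each take ₹60,000.
Chioma's share (₹120,000) is divided into 2 shares of ₹60,000: Jakob and Liora each take ₹60,000.

Jakob receives ₹60,000.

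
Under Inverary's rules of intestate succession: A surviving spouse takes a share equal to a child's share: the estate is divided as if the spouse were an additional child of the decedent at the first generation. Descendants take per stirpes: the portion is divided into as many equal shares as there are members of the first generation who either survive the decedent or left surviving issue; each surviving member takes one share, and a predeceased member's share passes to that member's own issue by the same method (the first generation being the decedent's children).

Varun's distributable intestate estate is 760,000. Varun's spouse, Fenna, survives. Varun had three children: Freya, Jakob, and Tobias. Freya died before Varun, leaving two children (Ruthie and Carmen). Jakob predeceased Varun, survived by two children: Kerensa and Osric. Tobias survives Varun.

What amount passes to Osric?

Osric receives 95,000.

The spouse counts as an additional share at the children's level, so there are 4 primary shares of 190,000. Fenna takes one such share (190,000).
The children's combined portion (570,000) is divided into 3 shares of 190,000: Tobias takes 190,000; Freya's 190,000 share passes to Freya's issue; Jakob's 190,000 share passes to Jakob's issue.
Freya's share (190,000) is divided into 2 shares of 95,000: Ruthie and Carmen each take 95,000.
Jakob's share (190,000) is divided into 2 shares of 95,000: Kerensa and Osric each take 95,000.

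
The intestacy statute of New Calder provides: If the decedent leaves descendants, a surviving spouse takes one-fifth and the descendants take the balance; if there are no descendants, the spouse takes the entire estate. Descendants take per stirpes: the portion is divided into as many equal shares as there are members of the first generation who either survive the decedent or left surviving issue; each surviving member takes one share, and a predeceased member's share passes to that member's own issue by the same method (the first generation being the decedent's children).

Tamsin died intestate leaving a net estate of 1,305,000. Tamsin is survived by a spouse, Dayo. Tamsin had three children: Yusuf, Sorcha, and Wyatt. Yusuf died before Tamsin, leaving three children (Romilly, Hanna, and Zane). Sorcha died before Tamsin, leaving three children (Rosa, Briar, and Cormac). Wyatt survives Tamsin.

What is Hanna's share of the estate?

Hanna receives 116,000.

Dayo takes one-fifth of 1,305,000 = 261,000. The remaining 1,044,000 passes to the descendants.
The descendants' portion (1,044,000) is divided into 3 shares of 348,000: Wyatt takes 348,000; Yusuf's 348,000 share passes to Yusuf's issue; Sorcha's 348,000 share passes to Sorcha's issue.
Yusuf's share (348,000) is divided into 3 shares of 116,000: Romilly, Hanna, and Zane each take 116,000.
Sorcha's share (348,000) is divided into 3 shares of 116,000: Rosa, Briar, and Cormac each take 116,000.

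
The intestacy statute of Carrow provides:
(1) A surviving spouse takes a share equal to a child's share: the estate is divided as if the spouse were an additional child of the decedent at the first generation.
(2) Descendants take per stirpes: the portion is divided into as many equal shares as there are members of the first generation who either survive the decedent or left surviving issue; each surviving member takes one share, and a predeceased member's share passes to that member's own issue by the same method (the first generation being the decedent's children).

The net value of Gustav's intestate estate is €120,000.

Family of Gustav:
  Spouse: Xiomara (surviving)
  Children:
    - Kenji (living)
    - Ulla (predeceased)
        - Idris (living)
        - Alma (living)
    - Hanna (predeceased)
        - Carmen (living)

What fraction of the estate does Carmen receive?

The spouse counts as an additional share at the children's level, so there are 4 primary shares of €30,000. Xiomara takes one such share (€30,000).
The children's combined portion (€90,000) is divided into 3 shares of €30,000: Kenji takes €30,000; Ulla's €30,000 share passes to Ulla's issue; Hanna's €30,000 share passes to Hanna's issue.
Ulla's share (€30,000) is divided into 2 shares of €15,000: Idris and Alma each take €15,000.
Hanna's share (€30,000) passes entirely to Carmen.

Carmen receives 1/4 of the estate.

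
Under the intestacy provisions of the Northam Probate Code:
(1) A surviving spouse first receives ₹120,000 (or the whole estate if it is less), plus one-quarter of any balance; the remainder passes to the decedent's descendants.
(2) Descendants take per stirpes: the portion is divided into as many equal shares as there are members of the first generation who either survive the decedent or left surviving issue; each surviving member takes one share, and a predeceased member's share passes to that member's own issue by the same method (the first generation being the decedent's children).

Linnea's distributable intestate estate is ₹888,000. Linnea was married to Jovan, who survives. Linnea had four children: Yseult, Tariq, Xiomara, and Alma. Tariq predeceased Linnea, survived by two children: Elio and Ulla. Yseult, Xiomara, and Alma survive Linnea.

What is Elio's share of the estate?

Jovan first takes ₹120,000, leaving a balance of ₹768,000. Jovan then takes one-quarter of the balance (₹192,000), for a total of ₹312,000. The remaining ₹576,000 passes to the descendants.
The descendants' portion (₹576,000) is divided into 4 shares of ₹144,000: Yseult, Xiomara, and Alma each take ₹144,000; Tariq's ₹144,000 share passes to Tariq's issue.
Tariq's share (₹144,000) is divided into 2 shares of ₹72,000: Elio and Ulla each take ₹72,000.

Elio receives ₹72,000.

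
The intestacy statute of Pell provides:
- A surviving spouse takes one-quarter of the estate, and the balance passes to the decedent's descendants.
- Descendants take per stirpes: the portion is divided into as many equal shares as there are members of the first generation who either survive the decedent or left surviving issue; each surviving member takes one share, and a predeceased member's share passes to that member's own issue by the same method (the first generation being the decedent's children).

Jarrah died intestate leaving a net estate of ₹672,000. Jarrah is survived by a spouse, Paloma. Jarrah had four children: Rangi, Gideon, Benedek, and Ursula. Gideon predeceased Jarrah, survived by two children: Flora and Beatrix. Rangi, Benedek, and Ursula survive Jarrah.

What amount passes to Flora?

Flora receives ₹63,000.

Paloma takes one-quarter of ₹672,000 = ₹168,000. The remaining ₹504,000 passes to the descendants.
The descendants' portion (₹504,000) is divided into 4 shares of ₹126,000: Rangi, Benedek, and Ursula each take ₹126,000; Gideon's ₹126,000 share passes to Gideon's issue.
Gideon's share (₹126,000) is divided into 2 shares of ₹63,000: Flora and Beatrix each take ₹63,000.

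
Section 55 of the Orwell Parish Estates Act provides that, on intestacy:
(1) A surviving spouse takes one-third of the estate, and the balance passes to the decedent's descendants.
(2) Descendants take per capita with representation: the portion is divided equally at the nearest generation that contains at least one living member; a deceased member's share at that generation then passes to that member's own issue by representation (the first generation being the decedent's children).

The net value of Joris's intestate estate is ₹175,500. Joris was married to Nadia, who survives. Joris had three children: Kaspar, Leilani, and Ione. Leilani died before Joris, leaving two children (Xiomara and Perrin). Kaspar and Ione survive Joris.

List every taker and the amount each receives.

Nadia: ₹58,500; Kaspar: ₹39,000; Xiomara: ₹19,500; Perrin: ₹19,500; Ione: ₹39,000

Nadia takes one-third of ₹175,500 = ₹58,500. The remaining ₹117,000 passes to the descendants.
The descendants' portion (₹117,000) is divided into 3 shares of ₹39,000: Kaspar and Ione each take ₹39,000; Leilani's ₹39,000 share passes to Leilani's issue.
Leilani's share (₹39,000) is divided into 2 shares of ₹19,500: Xiomara and Perrin each take ₹19,500.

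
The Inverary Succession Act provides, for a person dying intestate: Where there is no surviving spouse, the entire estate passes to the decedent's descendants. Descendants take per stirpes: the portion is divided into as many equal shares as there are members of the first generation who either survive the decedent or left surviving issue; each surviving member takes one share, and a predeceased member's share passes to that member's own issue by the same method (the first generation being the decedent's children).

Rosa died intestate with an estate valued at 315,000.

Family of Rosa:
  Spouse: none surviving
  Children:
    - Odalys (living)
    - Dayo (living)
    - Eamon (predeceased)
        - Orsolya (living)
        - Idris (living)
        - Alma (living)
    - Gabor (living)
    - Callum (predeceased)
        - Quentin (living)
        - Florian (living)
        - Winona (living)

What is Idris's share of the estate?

Idris receives 21,000.

The entire 315,000 passes to the descendants.
That amount (315,000) is divided into 5 shares of 63,000: Odalys, Dayo, and Gabor each take 63,000; Eamon's 63,000 share passes to Eamon's issue; Callum's 63,000 share passes to Callum's issue.
Eamon's share (63,000) is divided into 3 shares of 21,000: Orsolya, Idris, and Alma each take 21,000.
Callum's share (63,000) is divided into 3 shares of 21,000: Quentin, Florian, and Winona each take 21,000.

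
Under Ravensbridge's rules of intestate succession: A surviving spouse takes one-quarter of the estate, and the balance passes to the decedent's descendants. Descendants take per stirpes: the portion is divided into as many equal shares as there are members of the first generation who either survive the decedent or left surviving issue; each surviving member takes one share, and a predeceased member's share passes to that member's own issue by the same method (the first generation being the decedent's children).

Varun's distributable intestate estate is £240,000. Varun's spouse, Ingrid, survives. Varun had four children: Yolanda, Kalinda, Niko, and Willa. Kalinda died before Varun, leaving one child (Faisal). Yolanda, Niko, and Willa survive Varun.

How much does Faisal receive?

Ingrid takes one-quarter of £240,000 = £60,000. The remaining £180,000 passes to the descendants.
The descendants' portion (£180,000) is divided into 4 shares of £45,000: Yolanda, Niko, and Willa each take £45,000; Kalinda's £45,000 share passes to Kalinda's issue.
Kalinda's share (£45,000) passes entirely to Faisal.

Faisal receives £45,000.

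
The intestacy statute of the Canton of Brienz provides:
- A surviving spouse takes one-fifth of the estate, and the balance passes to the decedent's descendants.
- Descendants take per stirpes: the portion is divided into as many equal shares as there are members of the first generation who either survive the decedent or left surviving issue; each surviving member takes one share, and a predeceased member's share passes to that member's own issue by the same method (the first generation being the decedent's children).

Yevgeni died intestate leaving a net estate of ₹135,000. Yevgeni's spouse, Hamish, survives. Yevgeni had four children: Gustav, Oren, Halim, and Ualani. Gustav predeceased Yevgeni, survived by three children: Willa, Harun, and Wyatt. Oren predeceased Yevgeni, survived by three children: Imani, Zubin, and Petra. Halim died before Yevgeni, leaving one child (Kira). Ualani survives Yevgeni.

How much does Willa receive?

Hamish takes one-fifth of ₹135,000 = ₹27,000. The remaining ₹108,000 passes to the descendants.
The descendants' portion (₹108,000) is divided into 4 shares of ₹27,000: Ualani takes ₹27,000; Gustav's ₹27,000 share passes to Gustav's issue; Oren's ₹27,000 share passes to Oren's issue; Halim's ₹27,000 share passes to Halim's issue.
Gustav's share (₹27,000) is divided into 3 shares of ₹9,000: Willa, Harun, and Wyatt each take ₹9,000.
Oren's share (₹27,000) is divided into 3 shares of ₹9,000: Imani, Zubin, and Petra each take ₹9,000.
Halim's share (₹27,000) passes entirely to Kira.

Willa receives ₹9,000.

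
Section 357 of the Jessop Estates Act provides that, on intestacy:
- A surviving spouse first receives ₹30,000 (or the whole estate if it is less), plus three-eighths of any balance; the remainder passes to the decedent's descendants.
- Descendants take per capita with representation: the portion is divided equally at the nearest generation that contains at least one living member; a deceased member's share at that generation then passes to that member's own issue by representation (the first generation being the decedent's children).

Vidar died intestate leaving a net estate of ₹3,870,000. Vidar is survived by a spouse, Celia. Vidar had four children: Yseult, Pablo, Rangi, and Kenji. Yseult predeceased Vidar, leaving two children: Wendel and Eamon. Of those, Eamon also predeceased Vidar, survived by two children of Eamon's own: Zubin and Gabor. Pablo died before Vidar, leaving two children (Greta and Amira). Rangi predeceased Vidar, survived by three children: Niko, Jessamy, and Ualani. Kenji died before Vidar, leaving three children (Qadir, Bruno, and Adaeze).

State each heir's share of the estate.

Celia: ₹1,470,000; Wendel: ₹240,000; Zubin: ₹120,000; Gabor: ₹120,000; Greta: ₹240,000; Amira: ₹240,000; Niko: ₹240,000; Jessamy: ₹240,000; Ualani: ₹240,000; Qadir: ₹240,000; Bruno: ₹240,000; Adaeze: ₹240,000

Celia first takes ₹30,000, leaving a balance of ₹3,840,000. Celia then takes three-eighths of the balance (₹1,440,000), for a total of ₹1,470,000. The remaining ₹2,400,000 passes to the descendants.
No child survives, so the initial division is made at the grandchildren's generation.
The descendants' portion (₹2,400,000) is divided into 10 shares of ₹240,000: Wendel, Greta, Amira, Niko, Jessamy, Ualani, Qadir, Bruno, and Adaeze each take ₹240,000; Eamon's ₹240,000 share passes to Eamon's issue.
Eamon's share (₹240,000) is divided into 2 shares of ₹120,000: Zubin and Gabor each take ₹120,000.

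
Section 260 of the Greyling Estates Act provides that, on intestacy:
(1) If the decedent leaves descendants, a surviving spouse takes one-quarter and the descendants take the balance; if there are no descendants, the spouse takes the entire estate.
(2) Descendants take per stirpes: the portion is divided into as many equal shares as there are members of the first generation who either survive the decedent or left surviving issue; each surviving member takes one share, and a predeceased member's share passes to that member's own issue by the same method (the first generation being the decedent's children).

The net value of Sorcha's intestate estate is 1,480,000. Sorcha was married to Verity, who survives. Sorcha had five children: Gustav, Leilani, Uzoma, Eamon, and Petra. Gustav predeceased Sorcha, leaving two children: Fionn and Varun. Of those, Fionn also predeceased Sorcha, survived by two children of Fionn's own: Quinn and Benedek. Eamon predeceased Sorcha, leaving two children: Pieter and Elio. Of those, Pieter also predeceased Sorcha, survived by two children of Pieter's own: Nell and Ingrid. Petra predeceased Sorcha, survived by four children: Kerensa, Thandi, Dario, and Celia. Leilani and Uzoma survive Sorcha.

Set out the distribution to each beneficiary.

Verity: 370,000; Quinn: 55,500; Benedek: 55,500; Varun: 111,000; Leilani: 222,000; Uzoma: 222,000; Nell: 55,500; Ingrid: 55,500; Elio: 111,000; Kerensa: 55,500; Thandi: 55,500; Dario: 55,500; Celia: 55,500

Verity takes one-quarter of 1,480,000 = 370,000. The remaining 1,110,000 passes to the descendants.
The descendants' portion (1,110,000) is divided into 5 shares of 222,000: Leilani and Uzoma each take 222,000; Gustav's 222,000 share passes to Gustav's issue; Eamon's 222,000 share passes to Eamon's issue; Petra's 222,000 share passes to Petra's issue.
Gustav's share (222,000) is divided into 2 shares of 111,000: Varun takes 111,000; Fionn's 111,000 share passes to Fionn's issue.
Fionn's share (111,000) is divided into 2 shares of 55,500: Quinn and Benedek each take 55,500.
Eamon's share (222,000) is divided into 2 shares of 111,000: Elio takes 111,000; Pieter's 111,000 share passes to Pieter's issue.
Pieter's share (111,000) is divided into 2 shares of 55,500: Nell and Ingrid each take 55,500.
Petra's share (222,000) is divided into 4 shares of 55,500: Kerensa, Thandi, Dario, and Celia each take 55,500.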